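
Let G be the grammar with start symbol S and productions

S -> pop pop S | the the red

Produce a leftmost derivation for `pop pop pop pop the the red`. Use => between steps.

S => pop pop S => pop pop pop pop S => pop pop pop pop the the red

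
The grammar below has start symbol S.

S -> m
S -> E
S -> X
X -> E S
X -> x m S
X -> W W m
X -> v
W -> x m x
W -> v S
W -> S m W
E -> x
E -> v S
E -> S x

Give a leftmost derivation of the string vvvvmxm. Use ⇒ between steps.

S ⇒ E ⇒ vS ⇒ vX ⇒ vES ⇒ vSxS ⇒ vExS ⇒ vvSxS ⇒ vvXxS ⇒ vvESxS ⇒ vvvSSxS ⇒ vvvXSxS ⇒ vvvvSxS ⇒ vvvvmxS ⇒ vvvvmxm

S ⇒ E   [S -> E]
E ⇒ vS   [E -> v S]
vS ⇒ vX   [S -> X]
vX ⇒ vES   [X -> E S]
vES ⇒ vSxS   [E -> S x]
vSxS ⇒ vExS   [S -> E]
vExS ⇒ vvSxS   [E -> v S]
vvSxS ⇒ vvXxS   [S -> X]
vvXxS ⇒ vvESxS   [X -> E S]
vvESxS ⇒ vvvSSxS   [E -> v S]
vvvSSxS ⇒ vvvXSxS   [S -> X]
vvvXSxS ⇒ vvvvSxS   [X -> v]
vvvvSxS ⇒ vvvvmxS   [S -> m]
vvvvmxS ⇒ vvvvmxm   [S -> m]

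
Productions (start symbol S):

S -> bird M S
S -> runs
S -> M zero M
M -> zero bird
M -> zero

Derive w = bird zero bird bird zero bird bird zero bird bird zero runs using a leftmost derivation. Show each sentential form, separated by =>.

S => bird M S => bird zero bird S => bird zero bird bird M S => bird zero bird bird zero bird S => bird zero bird bird zero bird bird M S => bird zero bird bird zero bird bird zero bird S => bird zero bird bird zero bird bird zero bird bird M S => bird zero bird bird zero bird bird zero bird bird zero S => bird zero bird bird zero bird bird zero bird bird zero runs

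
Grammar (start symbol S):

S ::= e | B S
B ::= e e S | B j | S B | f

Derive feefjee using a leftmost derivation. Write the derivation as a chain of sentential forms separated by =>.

S => BS   [S ::= B S]
BS => fS   [B ::= f]
fS => fBS   [S ::= B S]
fBS => feeSS   [B ::= e e S]
feeSS => feeBSS   [S ::= B S]
feeBSS => feeBjSS   [B ::= B j]
feeBjSS => feefjSS   [B ::= f]
feefjSS => feefjeS   [S ::= e]
feefjeS => feefjee   [S ::= e]

S=>BS=>fS=>fBS=>feeSS=>feeBSS=>feeBjSS=>feefjSS=>feefjeS=>feefjee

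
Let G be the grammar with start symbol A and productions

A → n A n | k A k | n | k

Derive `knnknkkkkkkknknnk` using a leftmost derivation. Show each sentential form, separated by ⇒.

A ⇒ kAk   [A → k A k]
kAk ⇒ knAnk   [A → n A n]
knAnk ⇒ knnAnnk   [A → n A n]
knnAnnk ⇒ knnkAknnk   [A → k A k]
knnkAknnk ⇒ knnknAnknnk   [A → n A n]
knnknAnknnk ⇒ knnknkAknknnk   [A → k A k]
knnknkAknknnk ⇒ knnknkkAkknknnk   [A → k A k]
knnknkkAkknknnk ⇒ knnknkkkAkkknknnk   [A → k A k]
knnknkkkAkkknknnk ⇒ knnknkkkkkkknknnk   [A → k]

A ⇒ kAk ⇒ knAnk ⇒ knnAnnk ⇒ knnkAknnk ⇒ knnknAnknnk ⇒ knnknkAknknnk ⇒ knnknkkAkknknnk ⇒ knnknkkkAkkknknnk ⇒ knnknkkkkkkknknnk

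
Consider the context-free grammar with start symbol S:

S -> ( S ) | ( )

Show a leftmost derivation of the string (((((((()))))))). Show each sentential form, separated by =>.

S => (S)   [S -> ( S )]
(S) => ((S))   [S -> ( S )]
((S)) => (((S)))   [S -> ( S )]
(((S))) => ((((S))))   [S -> ( S )]
((((S)))) => (((((S)))))   [S -> ( S )]
(((((S))))) => ((((((S))))))   [S -> ( S )]
((((((S)))))) => (((((((S)))))))   [S -> ( S )]
(((((((S))))))) => (((((((())))))))   [S -> ( )]

S=>(S)=>((S))=>(((S)))=>((((S))))=>(((((S)))))=>((((((S))))))=>(((((((S)))))))=>(((((((())))))))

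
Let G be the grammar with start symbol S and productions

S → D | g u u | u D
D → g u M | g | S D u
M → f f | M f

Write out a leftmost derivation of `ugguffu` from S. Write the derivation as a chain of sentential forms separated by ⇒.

S ⇒ uD ⇒ uSDu ⇒ uDDu ⇒ ugDu ⇒ ugguMu ⇒ ugguffu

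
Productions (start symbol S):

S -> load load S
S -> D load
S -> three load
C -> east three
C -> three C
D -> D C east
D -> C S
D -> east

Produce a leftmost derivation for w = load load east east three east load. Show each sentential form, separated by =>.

S => load load S => load load D load => load load D C east load => load load east C east load => load load east east three east load

S => load load S   [S -> load load S]
load load S => load load D load   [S -> D load]
load load D load => load load D C east load   [D -> D C east]
load load D C east load => load load east C east load   [D -> east]
load load east C east load => load load east east three east load   [C -> east three]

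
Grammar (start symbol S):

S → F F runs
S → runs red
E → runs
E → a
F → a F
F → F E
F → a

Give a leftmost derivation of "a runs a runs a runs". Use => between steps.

S => F F runs => F E F runs => F E E F runs => F E E E F runs => a E E E F runs => a runs E E F runs => a runs a E F runs => a runs a runs F runs => a runs a runs a runs

S => F F runs   [S → F F runs]
F F runs => F E F runs   [F → F E]
F E F runs => F E E F runs   [F → F E]
F E E F runs => F E E E F runs   [F → F E]
F E E E F runs => a E E E F runs   [F → a]
a E E E F runs => a runs E E F runs   [E → runs]
a runs E E F runs => a runs a E F runs   [E → a]
a runs a E F runs => a runs a runs F runs   [E → runs]
a runs a runs F runs => a runs a runs a runs   [F → a]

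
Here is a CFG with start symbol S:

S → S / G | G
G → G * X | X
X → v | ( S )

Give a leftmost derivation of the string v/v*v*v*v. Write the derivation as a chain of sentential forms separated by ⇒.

S ⇒ S/G   [S → S / G]
S/G ⇒ G/G   [S → G]
G/G ⇒ X/G   [G → X]
X/G ⇒ v/G   [X → v]
v/G ⇒ v/G*X   [G → G * X]
v/G*X ⇒ v/G*X*X   [G → G * X]
v/G*X*X ⇒ v/G*X*X*X   [G → G * X]
v/G*X*X*X ⇒ v/X*X*X*X   [G → X]
v/X*X*X*X ⇒ v/v*X*X*X   [X → v]
v/v*X*X*X ⇒ v/v*v*X*X   [X → v]
v/v*v*X*X ⇒ v/v*v*v*X   [X → v]
v/v*v*v*X ⇒ v/v*v*v*v   [X → v]

S ⇒ S/G ⇒ G/G ⇒ X/G ⇒ v/G ⇒ v/G*X ⇒ v/G*X*X ⇒ v/G*X*X*X ⇒ v/X*X*X*X ⇒ v/v*X*X*X ⇒ v/v*v*X*X ⇒ v/v*v*v*X ⇒ v/v*v*v*v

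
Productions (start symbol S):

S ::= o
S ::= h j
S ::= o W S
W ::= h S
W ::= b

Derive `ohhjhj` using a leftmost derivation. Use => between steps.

S => oWS   [S ::= o W S]
oWS => ohSS   [W ::= h S]
ohSS => ohhjS   [S ::= h j]
ohhjS => ohhjhj   [S ::= h j]

S => oWS => ohSS => ohhjS => ohhjhj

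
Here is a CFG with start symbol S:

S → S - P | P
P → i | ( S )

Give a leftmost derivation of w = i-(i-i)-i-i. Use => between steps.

S => S-P => S-P-P => S-P-P-P => P-P-P-P => i-P-P-P => i-(S)-P-P => i-(S-P)-P-P => i-(P-P)-P-P => i-(i-P)-P-P => i-(i-i)-P-P => i-(i-i)-i-P => i-(i-i)-i-i

S => S-P   [S → S - P]
S-P => S-P-P   [S → S - P]
S-P-P => S-P-P-P   [S → S - P]
S-P-P-P => P-P-P-P   [S → P]
P-P-P-P => i-P-P-P   [P → i]
i-P-P-P => i-(S)-P-P   [P → ( S )]
i-(S)-P-P => i-(S-P)-P-P   [S → S - P]
i-(S-P)-P-P => i-(P-P)-P-P   [S → P]
i-(P-P)-P-P => i-(i-P)-P-P   [P → i]
i-(i-P)-P-P => i-(i-i)-P-P   [P → i]
i-(i-i)-P-P => i-(i-i)-i-P   [P → i]
i-(i-i)-i-P => i-(i-i)-i-i   [P → i]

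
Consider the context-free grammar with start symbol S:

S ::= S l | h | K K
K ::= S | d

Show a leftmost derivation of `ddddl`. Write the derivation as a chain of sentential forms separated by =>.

S => Sl => KKl => SKl => KKKl => SKKl => KKKKl => dKKKl => ddKKl => dddKl => ddddl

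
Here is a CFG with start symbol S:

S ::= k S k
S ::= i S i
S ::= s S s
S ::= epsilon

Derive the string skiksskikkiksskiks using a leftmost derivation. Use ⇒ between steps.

S ⇒ sSs   [S ::= s S s]
sSs ⇒ skSks   [S ::= k S k]
skSks ⇒ skiSiks   [S ::= i S i]
skiSiks ⇒ skikSkiks   [S ::= k S k]
skikSkiks ⇒ skiksSskiks   [S ::= s S s]
skiksSskiks ⇒ skikssSsskiks   [S ::= s S s]
skikssSsskiks ⇒ skiksskSksskiks   [S ::= k S k]
skiksskSksskiks ⇒ skiksskiSiksskiks   [S ::= i S i]
skiksskiSiksskiks ⇒ skiksskikSkiksskiks   [S ::= k S k]
skiksskikSkiksskiks ⇒ skiksskikkiksskiks   [S ::= epsilon]

S ⇒ sSs ⇒ skSks ⇒ skiSiks ⇒ skikSkiks ⇒ skiksSskiks ⇒ skikssSsskiks ⇒ skiksskSksskiks ⇒ skiksskiSiksskiks ⇒ skiksskikSkiksskiks ⇒ skiksskikkiksskiks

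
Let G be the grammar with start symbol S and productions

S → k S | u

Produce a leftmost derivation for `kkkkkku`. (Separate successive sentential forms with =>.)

S => kS => kkS => kkkS => kkkkS => kkkkkS => kkkkkkS => kkkkkku

S => kS   [S → k S]
kS => kkS   [S → k S]
kkS => kkkS   [S → k S]
kkkS => kkkkS   [S → k S]
kkkkS => kkkkkS   [S → k S]
kkkkkS => kkkkkkS   [S → k S]
kkkkkkS => kkkkkku   [S → u]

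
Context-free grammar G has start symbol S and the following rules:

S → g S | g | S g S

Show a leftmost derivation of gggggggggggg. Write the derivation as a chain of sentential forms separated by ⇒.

S ⇒ gS ⇒ gSgS ⇒ gSgSgS ⇒ ggSgSgS ⇒ gggSgSgS ⇒ ggggSgSgS ⇒ ggggSgSgSgS ⇒ gggggSgSgSgS ⇒ gggggggSgSgS ⇒ gggggggggSgS ⇒ gggggggggggS ⇒ gggggggggggg

S ⇒ gS   [S → g S]
gS ⇒ gSgS   [S → S g S]
gSgS ⇒ gSgSgS   [S → S g S]
gSgSgS ⇒ ggSgSgS   [S → g S]
ggSgSgS ⇒ gggSgSgS   [S → g S]
gggSgSgS ⇒ ggggSgSgS   [S → g S]
ggggSgSgS ⇒ ggggSgSgSgS   [S → S g S]
ggggSgSgSgS ⇒ gggggSgSgSgS   [S → g S]
gggggSgSgSgS ⇒ gggggggSgSgS   [S → g]
gggggggSgSgS ⇒ gggggggggSgS   [S → g]
gggggggggSgS ⇒ gggggggggggS   [S → g]
gggggggggggS ⇒ gggggggggggg   [S → g]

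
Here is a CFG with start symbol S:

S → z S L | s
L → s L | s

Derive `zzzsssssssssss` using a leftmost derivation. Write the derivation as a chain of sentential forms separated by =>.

S => zSL => zzSLL => zzzSLLL => zzzsLLL => zzzssLLL => zzzsssLLL => zzzssssLLL => zzzsssssLLL => zzzssssssLLL => zzzsssssssLL => zzzssssssssLL => zzzsssssssssL => zzzssssssssssL => zzzsssssssssss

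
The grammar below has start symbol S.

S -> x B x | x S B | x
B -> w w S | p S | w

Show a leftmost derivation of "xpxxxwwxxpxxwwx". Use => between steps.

S=>xBx=>xpSx=>xpxSBx=>xpxxSBBx=>xpxxxBxBBx=>xpxxxwwSxBBx=>xpxxxwwxSBxBBx=>xpxxxwwxxBxBBx=>xpxxxwwxxpSxBBx=>xpxxxwwxxpxxBBx=>xpxxxwwxxpxxwBx=>xpxxxwwxxpxxwwx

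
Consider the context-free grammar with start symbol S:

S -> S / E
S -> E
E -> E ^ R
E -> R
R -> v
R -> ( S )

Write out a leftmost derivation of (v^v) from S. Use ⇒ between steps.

S ⇒ E ⇒ R ⇒ (S) ⇒ (E) ⇒ (E^R) ⇒ (R^R) ⇒ (v^R) ⇒ (v^v)

S ⇒ E   [S -> E]
E ⇒ R   [E -> R]
R ⇒ (S)   [R -> ( S )]
(S) ⇒ (E)   [S -> E]
(E) ⇒ (E^R)   [E -> E ^ R]
(E^R) ⇒ (R^R)   [E -> R]
(R^R) ⇒ (v^R)   [R -> v]
(v^R) ⇒ (v^v)   [R -> v]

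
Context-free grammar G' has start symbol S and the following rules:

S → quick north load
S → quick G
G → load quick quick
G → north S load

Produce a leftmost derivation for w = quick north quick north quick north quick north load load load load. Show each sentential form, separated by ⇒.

S ⇒ quick G ⇒ quick north S load ⇒ quick north quick G load ⇒ quick north quick north S load load ⇒ quick north quick north quick G load load ⇒ quick north quick north quick north S load load load ⇒ quick north quick north quick north quick north load load load load

S ⇒ quick G   [S → quick G]
quick G ⇒ quick north S load   [G → north S load]
quick north S load ⇒ quick north quick G load   [S → quick G]
quick north quick G load ⇒ quick north quick north S load load   [G → north S load]
quick north quick north S load load ⇒ quick north quick north quick G load load   [S → quick G]
quick north quick north quick G load load ⇒ quick north quick north quick north S load load load   [G → north S load]
quick north quick north quick north S load load load ⇒ quick north quick north quick north quick north load load load load   [S → quick north load]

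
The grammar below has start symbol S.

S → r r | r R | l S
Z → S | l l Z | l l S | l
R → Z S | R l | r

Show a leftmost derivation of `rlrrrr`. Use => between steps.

S => rR => rZS => rSS => rlSS => rlrRS => rlrrS => rlrrrr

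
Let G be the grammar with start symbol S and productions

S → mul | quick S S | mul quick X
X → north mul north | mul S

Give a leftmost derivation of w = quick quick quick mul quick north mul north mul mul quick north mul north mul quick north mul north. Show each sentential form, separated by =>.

S => quick S S => quick quick S S S => quick quick quick S S S S => quick quick quick mul quick X S S S => quick quick quick mul quick north mul north S S S => quick quick quick mul quick north mul north mul S S => quick quick quick mul quick north mul north mul mul quick X S => quick quick quick mul quick north mul north mul mul quick north mul north S => quick quick quick mul quick north mul north mul mul quick north mul north mul quick X => quick quick quick mul quick north mul north mul mul quick north mul north mul quick north mul north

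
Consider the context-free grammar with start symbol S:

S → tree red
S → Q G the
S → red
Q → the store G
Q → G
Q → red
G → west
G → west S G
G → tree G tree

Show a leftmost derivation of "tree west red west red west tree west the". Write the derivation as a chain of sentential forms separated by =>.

S => Q G the   [S → Q G the]
Q G the => G G the   [Q → G]
G G the => tree G tree G the   [G → tree G tree]
tree G tree G the => tree west S G tree G the   [G → west S G]
tree west S G tree G the => tree west red G tree G the   [S → red]
tree west red G tree G the => tree west red west S G tree G the   [G → west S G]
tree west red west S G tree G the => tree west red west red G tree G the   [S → red]
tree west red west red G tree G the => tree west red west red west tree G the   [G → west]
tree west red west red west tree G the => tree west red west red west tree west the   [G → west]

S => Q G the => G G the => tree G tree G the => tree west S G tree G the => tree west red G tree G the => tree west red west S G tree G the => tree west red west red G tree G the => tree west red west red west tree G the => tree west red west red west tree west the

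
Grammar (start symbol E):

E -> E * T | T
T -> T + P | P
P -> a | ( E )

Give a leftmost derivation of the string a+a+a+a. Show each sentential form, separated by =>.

E => T => T+P => T+P+P => T+P+P+P => P+P+P+P => a+P+P+P => a+a+P+P => a+a+a+P => a+a+a+a

E => T   [E -> T]
T => T+P   [T -> T + P]
T+P => T+P+P   [T -> T + P]
T+P+P => T+P+P+P   [T -> T + P]
T+P+P+P => P+P+P+P   [T -> P]
P+P+P+P => a+P+P+P   [P -> a]
a+P+P+P => a+a+P+P   [P -> a]
a+a+P+P => a+a+a+P   [P -> a]
a+a+a+P => a+a+a+a   [P -> a]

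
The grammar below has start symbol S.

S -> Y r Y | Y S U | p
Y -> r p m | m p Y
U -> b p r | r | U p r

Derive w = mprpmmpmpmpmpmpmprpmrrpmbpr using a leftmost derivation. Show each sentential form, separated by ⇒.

S ⇒ YSU ⇒ mpYSU ⇒ mprpmSU ⇒ mprpmYrYU ⇒ mprpmmpYrYU ⇒ mprpmmpmpYrYU ⇒ mprpmmpmpmpYrYU ⇒ mprpmmpmpmpmpYrYU ⇒ mprpmmpmpmpmpmpYrYU ⇒ mprpmmpmpmpmpmpmpYrYU ⇒ mprpmmpmpmpmpmpmprpmrYU ⇒ mprpmmpmpmpmpmpmprpmrrpmU ⇒ mprpmmpmpmpmpmpmprpmrrpmbpr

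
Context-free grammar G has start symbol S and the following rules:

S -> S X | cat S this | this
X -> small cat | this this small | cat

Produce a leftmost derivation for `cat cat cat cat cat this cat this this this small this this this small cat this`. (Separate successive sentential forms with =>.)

S => cat S this   [S -> cat S this]
cat S this => cat S X this   [S -> S X]
cat S X this => cat cat S this X this   [S -> cat S this]
cat cat S this X this => cat cat cat S this this X this   [S -> cat S this]
cat cat cat S this this X this => cat cat cat cat S this this this X this   [S -> cat S this]
cat cat cat cat S this this this X this => cat cat cat cat S X this this this X this   [S -> S X]
cat cat cat cat S X this this this X this => cat cat cat cat cat S this X this this this X this   [S -> cat S this]
cat cat cat cat cat S this X this this this X this => cat cat cat cat cat S X this X this this this X this   [S -> S X]
cat cat cat cat cat S X this X this this this X this => cat cat cat cat cat this X this X this this this X this   [S -> this]
cat cat cat cat cat this X this X this this this X this => cat cat cat cat cat this cat this X this this this X this   [X -> cat]
cat cat cat cat cat this cat this X this this this X this => cat cat cat cat cat this cat this this this small this this this X this   [X -> this this small]
cat cat cat cat cat this cat this this this small this this this X this => cat cat cat cat cat this cat this this this small this this this small cat this   [X -> small cat]

S => cat S this => cat S X this => cat cat S this X this => cat cat cat S this this X this => cat cat cat cat S this this this X this => cat cat cat cat S X this this this X this => cat cat cat cat cat S this X this this this X this => cat cat cat cat cat S X this X this this this X this => cat cat cat cat cat this X this X this this this X this => cat cat cat cat cat this cat this X this this this X this => cat cat cat cat cat this cat this this this small this this this X this => cat cat cat cat cat this cat this this this small this this this small cat this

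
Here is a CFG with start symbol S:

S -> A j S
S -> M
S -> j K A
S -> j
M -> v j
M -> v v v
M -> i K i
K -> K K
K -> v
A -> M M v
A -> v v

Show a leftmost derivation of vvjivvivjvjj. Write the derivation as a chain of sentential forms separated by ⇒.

S ⇒ AjS ⇒ vvjS ⇒ vvjAjS ⇒ vvjMMvjS ⇒ vvjiKiMvjS ⇒ vvjiKKiMvjS ⇒ vvjivKiMvjS ⇒ vvjivviMvjS ⇒ vvjivvivjvjS ⇒ vvjivvivjvjj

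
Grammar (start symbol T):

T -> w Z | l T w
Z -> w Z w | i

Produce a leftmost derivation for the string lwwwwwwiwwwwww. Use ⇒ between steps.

T ⇒ lTw ⇒ lwZw ⇒ lwwZww ⇒ lwwwZwww ⇒ lwwwwZwwww ⇒ lwwwwwZwwwww ⇒ lwwwwwwZwwwwww ⇒ lwwwwwwiwwwwww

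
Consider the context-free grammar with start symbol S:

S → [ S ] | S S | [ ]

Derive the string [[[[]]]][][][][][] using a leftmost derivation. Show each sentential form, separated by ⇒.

S ⇒ SS   [S → S S]
SS ⇒ SSS   [S → S S]
SSS ⇒ SSSS   [S → S S]
SSSS ⇒ SSSSS   [S → S S]
SSSSS ⇒ SSSSSS   [S → S S]
SSSSSS ⇒ [S]SSSSS   [S → [ S ]]
[S]SSSSS ⇒ [[S]]SSSSS   [S → [ S ]]
[[S]]SSSSS ⇒ [[[S]]]SSSSS   [S → [ S ]]
[[[S]]]SSSSS ⇒ [[[[]]]]SSSSS   [S → [ ]]
[[[[]]]]SSSSS ⇒ [[[[]]]][]SSSS   [S → [ ]]
[[[[]]]][]SSSS ⇒ [[[[]]]][][]SSS   [S → [ ]]
[[[[]]]][][]SSS ⇒ [[[[]]]][][][]SS   [S → [ ]]
[[[[]]]][][][]SS ⇒ [[[[]]]][][][][]S   [S → [ ]]
[[[[]]]][][][][]S ⇒ [[[[]]]][][][][][]   [S → [ ]]

S ⇒ SS ⇒ SSS ⇒ SSSS ⇒ SSSSS ⇒ SSSSSS ⇒ [S]SSSSS ⇒ [[S]]SSSSS ⇒ [[[S]]]SSSSS ⇒ [[[[]]]]SSSSS ⇒ [[[[]]]][]SSSS ⇒ [[[[]]]][][]SSS ⇒ [[[[]]]][][][]SS ⇒ [[[[]]]][][][][]S ⇒ [[[[]]]][][][][][]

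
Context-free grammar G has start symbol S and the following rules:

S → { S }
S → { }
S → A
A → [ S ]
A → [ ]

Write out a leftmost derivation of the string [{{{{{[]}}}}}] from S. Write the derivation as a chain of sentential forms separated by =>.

S=>A=>[S]=>[{S}]=>[{{S}}]=>[{{{S}}}]=>[{{{{S}}}}]=>[{{{{{S}}}}}]=>[{{{{{A}}}}}]=>[{{{{{[]}}}}}]

S => A   [S → A]
A => [S]   [A → [ S ]]
[S] => [{S}]   [S → { S }]
[{S}] => [{{S}}]   [S → { S }]
[{{S}}] => [{{{S}}}]   [S → { S }]
[{{{S}}}] => [{{{{S}}}}]   [S → { S }]
[{{{{S}}}}] => [{{{{{S}}}}}]   [S → { S }]
[{{{{{S}}}}}] => [{{{{{A}}}}}]   [S → A]
[{{{{{A}}}}}] => [{{{{{[]}}}}}]   [A → [ ]]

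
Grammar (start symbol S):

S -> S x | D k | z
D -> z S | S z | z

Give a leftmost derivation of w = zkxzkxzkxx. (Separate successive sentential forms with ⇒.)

S⇒Sx⇒Sxx⇒Dkxx⇒Szkxx⇒Sxzkxx⇒Dkxzkxx⇒Szkxzkxx⇒Sxzkxzkxx⇒Dkxzkxzkxx⇒zkxzkxzkxx

S ⇒ Sx   [S -> S x]
Sx ⇒ Sxx   [S -> S x]
Sxx ⇒ Dkxx   [S -> D k]
Dkxx ⇒ Szkxx   [D -> S z]
Szkxx ⇒ Sxzkxx   [S -> S x]
Sxzkxx ⇒ Dkxzkxx   [S -> D k]
Dkxzkxx ⇒ Szkxzkxx   [D -> S z]
Szkxzkxx ⇒ Sxzkxzkxx   [S -> S x]
Sxzkxzkxx ⇒ Dkxzkxzkxx   [S -> D k]
Dkxzkxzkxx ⇒ zkxzkxzkxx   [D -> z]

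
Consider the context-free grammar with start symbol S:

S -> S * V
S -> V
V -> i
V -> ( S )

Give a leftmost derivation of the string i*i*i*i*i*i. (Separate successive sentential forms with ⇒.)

S ⇒ S*V ⇒ S*V*V ⇒ S*V*V*V ⇒ S*V*V*V*V ⇒ S*V*V*V*V*V ⇒ V*V*V*V*V*V ⇒ i*V*V*V*V*V ⇒ i*i*V*V*V*V ⇒ i*i*i*V*V*V ⇒ i*i*i*i*V*V ⇒ i*i*i*i*i*V ⇒ i*i*i*i*i*i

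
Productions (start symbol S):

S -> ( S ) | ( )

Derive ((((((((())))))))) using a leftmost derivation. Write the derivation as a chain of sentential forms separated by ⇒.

S ⇒ (S)   [S -> ( S )]
(S) ⇒ ((S))   [S -> ( S )]
((S)) ⇒ (((S)))   [S -> ( S )]
(((S))) ⇒ ((((S))))   [S -> ( S )]
((((S)))) ⇒ (((((S)))))   [S -> ( S )]
(((((S))))) ⇒ ((((((S))))))   [S -> ( S )]
((((((S)))))) ⇒ (((((((S)))))))   [S -> ( S )]
(((((((S))))))) ⇒ ((((((((S))))))))   [S -> ( S )]
((((((((S)))))))) ⇒ ((((((((()))))))))   [S -> ( )]

S ⇒ (S) ⇒ ((S)) ⇒ (((S))) ⇒ ((((S)))) ⇒ (((((S))))) ⇒ ((((((S)))))) ⇒ (((((((S))))))) ⇒ ((((((((S)))))))) ⇒ ((((((((()))))))))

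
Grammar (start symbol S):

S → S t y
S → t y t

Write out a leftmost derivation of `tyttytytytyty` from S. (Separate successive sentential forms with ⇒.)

S ⇒ Sty ⇒ Styty ⇒ Stytyty ⇒ Stytytyty ⇒ Stytytytyty ⇒ tyttytytytyty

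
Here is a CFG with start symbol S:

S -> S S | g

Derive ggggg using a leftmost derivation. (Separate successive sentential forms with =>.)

S => SS   [S -> S S]
SS => SSS   [S -> S S]
SSS => SSSS   [S -> S S]
SSSS => SSSSS   [S -> S S]
SSSSS => gSSSS   [S -> g]
gSSSS => ggSSS   [S -> g]
ggSSS => gggSS   [S -> g]
gggSS => ggggS   [S -> g]
ggggS => ggggg   [S -> g]

S=>SS=>SSS=>SSSS=>SSSSS=>gSSSS=>ggSSS=>gggSS=>ggggS=>ggggg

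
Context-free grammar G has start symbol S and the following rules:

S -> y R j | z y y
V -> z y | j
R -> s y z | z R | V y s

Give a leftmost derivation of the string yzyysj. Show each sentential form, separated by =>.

S=>yRj=>yVysj=>yzyysj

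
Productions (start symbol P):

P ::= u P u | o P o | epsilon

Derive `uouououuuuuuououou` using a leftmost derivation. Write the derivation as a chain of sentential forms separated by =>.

P => uPu   [P ::= u P u]
uPu => uoPou   [P ::= o P o]
uoPou => uouPuou   [P ::= u P u]
uouPuou => uouoPouou   [P ::= o P o]
uouoPouou => uououPuouou   [P ::= u P u]
uououPuouou => uououoPououou   [P ::= o P o]
uououoPououou => uouououPuououou   [P ::= u P u]
uouououPuououou => uouououuPuuououou   [P ::= u P u]
uouououuPuuououou => uouououuuPuuuououou   [P ::= u P u]
uouououuuPuuuououou => uouououuuuuuououou   [P ::= epsilon]

P => uPu => uoPou => uouPuou => uouoPouou => uououPuouou => uououoPououou => uouououPuououou => uouououuPuuououou => uouououuuPuuuououou => uouououuuuuuououou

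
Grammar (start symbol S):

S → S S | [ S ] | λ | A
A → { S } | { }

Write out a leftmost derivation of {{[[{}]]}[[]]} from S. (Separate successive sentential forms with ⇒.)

S ⇒ A ⇒ {S} ⇒ {SS} ⇒ {AS} ⇒ {{S}S} ⇒ {{[S]}S} ⇒ {{[[S]]}S} ⇒ {{[[A]]}S} ⇒ {{[[{}]]}S} ⇒ {{[[{}]]}[S]} ⇒ {{[[{}]]}[[S]]} ⇒ {{[[{}]]}[[]]}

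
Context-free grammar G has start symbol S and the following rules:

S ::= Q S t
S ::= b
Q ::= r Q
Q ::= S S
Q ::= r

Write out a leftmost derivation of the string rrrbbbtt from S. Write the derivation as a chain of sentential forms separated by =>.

S => QSt => rSt => rQStt => rrQStt => rrrQStt => rrrSSStt => rrrbSStt => rrrbbStt => rrrbbbtt

S => QSt   [S ::= Q S t]
QSt => rSt   [Q ::= r]
rSt => rQStt   [S ::= Q S t]
rQStt => rrQStt   [Q ::= r Q]
rrQStt => rrrQStt   [Q ::= r Q]
rrrQStt => rrrSSStt   [Q ::= S S]
rrrSSStt => rrrbSStt   [S ::= b]
rrrbSStt => rrrbbStt   [S ::= b]
rrrbbStt => rrrbbbtt   [S ::= b]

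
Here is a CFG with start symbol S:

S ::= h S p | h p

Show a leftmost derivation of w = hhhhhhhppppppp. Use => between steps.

S => hSp   [S ::= h S p]
hSp => hhSpp   [S ::= h S p]
hhSpp => hhhSppp   [S ::= h S p]
hhhSppp => hhhhSpppp   [S ::= h S p]
hhhhSpppp => hhhhhSppppp   [S ::= h S p]
hhhhhSppppp => hhhhhhSpppppp   [S ::= h S p]
hhhhhhSpppppp => hhhhhhhppppppp   [S ::= h p]

S => hSp => hhSpp => hhhSppp => hhhhSpppp => hhhhhSppppp => hhhhhhSpppppp => hhhhhhhppppppp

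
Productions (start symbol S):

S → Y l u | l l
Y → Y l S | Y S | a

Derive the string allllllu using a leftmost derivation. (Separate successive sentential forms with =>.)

S => Ylu => YlSlu => YSlSlu => aSlSlu => alllSlu => allllllu

S => Ylu   [S → Y l u]
Ylu => YlSlu   [Y → Y l S]
YlSlu => YSlSlu   [Y → Y S]
YSlSlu => aSlSlu   [Y → a]
aSlSlu => alllSlu   [S → l l]
alllSlu => allllllu   [S → l l]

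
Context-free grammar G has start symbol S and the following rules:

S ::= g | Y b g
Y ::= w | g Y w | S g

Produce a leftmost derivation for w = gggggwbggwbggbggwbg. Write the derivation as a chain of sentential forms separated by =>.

S => Ybg => gYwbg => gSgwbg => gYbggwbg => gSgbggwbg => gYbggbggwbg => ggYwbggbggwbg => ggSgwbggbggwbg => ggYbggwbggbggwbg => gggYwbggwbggbggwbg => gggSgwbggwbggbggwbg => gggggwbggwbggbggwbg

S => Ybg   [S ::= Y b g]
Ybg => gYwbg   [Y ::= g Y w]
gYwbg => gSgwbg   [Y ::= S g]
gSgwbg => gYbggwbg   [S ::= Y b g]
gYbggwbg => gSgbggwbg   [Y ::= S g]
gSgbggwbg => gYbggbggwbg   [S ::= Y b g]
gYbggbggwbg => ggYwbggbggwbg   [Y ::= g Y w]
ggYwbggbggwbg => ggSgwbggbggwbg   [Y ::= S g]
ggSgwbggbggwbg => ggYbggwbggbggwbg   [S ::= Y b g]
ggYbggwbggbggwbg => gggYwbggwbggbggwbg   [Y ::= g Y w]
gggYwbggwbggbggwbg => gggSgwbggwbggbggwbg   [Y ::= S g]
gggSgwbggwbggbggwbg => gggggwbggwbggbggwbg   [S ::= g]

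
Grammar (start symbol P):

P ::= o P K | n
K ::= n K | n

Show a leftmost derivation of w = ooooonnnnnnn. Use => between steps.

P => oPK => ooPKK => oooPKKK => ooooPKKKK => oooooPKKKKK => ooooonKKKKK => ooooonnKKKK => ooooonnnKKK => ooooonnnnKK => ooooonnnnnK => ooooonnnnnnK => ooooonnnnnnn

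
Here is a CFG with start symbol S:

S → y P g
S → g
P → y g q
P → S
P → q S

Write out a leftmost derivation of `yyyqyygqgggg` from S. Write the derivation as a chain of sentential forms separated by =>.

S => yPg   [S → y P g]
yPg => ySg   [P → S]
ySg => yyPgg   [S → y P g]
yyPgg => yySgg   [P → S]
yySgg => yyyPggg   [S → y P g]
yyyPggg => yyyqSggg   [P → q S]
yyyqSggg => yyyqyPgggg   [S → y P g]
yyyqyPgggg => yyyqyygqgggg   [P → y g q]

S => yPg => ySg => yyPgg => yySgg => yyyPggg => yyyqSggg => yyyqyPgggg => yyyqyygqgggg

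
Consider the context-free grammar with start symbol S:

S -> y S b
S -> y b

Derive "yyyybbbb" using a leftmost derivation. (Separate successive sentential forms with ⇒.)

S ⇒ ySb   [S -> y S b]
ySb ⇒ yySbb   [S -> y S b]
yySbb ⇒ yyySbbb   [S -> y S b]
yyySbbb ⇒ yyyybbbb   [S -> y b]

S⇒ySb⇒yySbb⇒yyySbbb⇒yyyybbbb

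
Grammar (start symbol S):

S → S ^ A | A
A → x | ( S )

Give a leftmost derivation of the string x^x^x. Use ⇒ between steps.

S ⇒ S^A   [S → S ^ A]
S^A ⇒ S^A^A   [S → S ^ A]
S^A^A ⇒ A^A^A   [S → A]
A^A^A ⇒ x^A^A   [A → x]
x^A^A ⇒ x^x^A   [A → x]
x^x^A ⇒ x^x^x   [A → x]

S⇒S^A⇒S^A^A⇒A^A^A⇒x^A^A⇒x^x^A⇒x^x^x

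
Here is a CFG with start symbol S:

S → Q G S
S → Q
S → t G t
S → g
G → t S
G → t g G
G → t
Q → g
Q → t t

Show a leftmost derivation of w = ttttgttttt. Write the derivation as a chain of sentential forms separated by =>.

S => tGt   [S → t G t]
tGt => ttSt   [G → t S]
ttSt => tttGtt   [S → t G t]
tttGtt => ttttgGtt   [G → t g G]
ttttgGtt => ttttgtStt   [G → t S]
ttttgtStt => ttttgtQtt   [S → Q]
ttttgtQtt => ttttgttttt   [Q → t t]

S => tGt => ttSt => tttGtt => ttttgGtt => ttttgtStt => ttttgtQtt => ttttgttttt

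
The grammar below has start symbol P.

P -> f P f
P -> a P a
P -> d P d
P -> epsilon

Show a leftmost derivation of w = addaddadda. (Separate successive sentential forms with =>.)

P=>aPa=>adPda=>addPdda=>addaPadda=>addadPdadda=>addaddadda

P => aPa   [P -> a P a]
aPa => adPda   [P -> d P d]
adPda => addPdda   [P -> d P d]
addPdda => addaPadda   [P -> a P a]
addaPadda => addadPdadda   [P -> d P d]
addadPdadda => addaddadda   [P -> epsilon]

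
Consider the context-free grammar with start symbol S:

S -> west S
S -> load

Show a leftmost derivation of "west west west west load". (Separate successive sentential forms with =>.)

S => west S => west west S => west west west S => west west west west S => west west west west load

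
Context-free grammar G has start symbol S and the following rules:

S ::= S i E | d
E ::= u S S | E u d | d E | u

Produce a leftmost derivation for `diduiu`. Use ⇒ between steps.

S⇒SiE⇒SiEiE⇒diEiE⇒didEiE⇒diduiE⇒diduiu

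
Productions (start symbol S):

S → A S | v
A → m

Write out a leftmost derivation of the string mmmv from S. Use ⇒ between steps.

S ⇒ AS ⇒ mS ⇒ mAS ⇒ mmS ⇒ mmAS ⇒ mmmS ⇒ mmmv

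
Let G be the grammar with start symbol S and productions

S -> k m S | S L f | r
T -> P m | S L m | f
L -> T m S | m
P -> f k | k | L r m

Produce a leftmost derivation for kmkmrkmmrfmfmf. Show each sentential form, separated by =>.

S => SLf   [S -> S L f]
SLf => SLfLf   [S -> S L f]
SLfLf => kmSLfLf   [S -> k m S]
kmSLfLf => kmSLfLfLf   [S -> S L f]
kmSLfLfLf => kmkmSLfLfLf   [S -> k m S]
kmkmSLfLfLf => kmkmrLfLfLf   [S -> r]
kmkmrLfLfLf => kmkmrTmSfLfLf   [L -> T m S]
kmkmrTmSfLfLf => kmkmrPmmSfLfLf   [T -> P m]
kmkmrPmmSfLfLf => kmkmrkmmSfLfLf   [P -> k]
kmkmrkmmSfLfLf => kmkmrkmmrfLfLf   [S -> r]
kmkmrkmmrfLfLf => kmkmrkmmrfmfLf   [L -> m]
kmkmrkmmrfmfLf => kmkmrkmmrfmfmf   [L -> m]

S=>SLf=>SLfLf=>kmSLfLf=>kmSLfLfLf=>kmkmSLfLfLf=>kmkmrLfLfLf=>kmkmrTmSfLfLf=>kmkmrPmmSfLfLf=>kmkmrkmmSfLfLf=>kmkmrkmmrfLfLf=>kmkmrkmmrfmfLf=>kmkmrkmmrfmfmf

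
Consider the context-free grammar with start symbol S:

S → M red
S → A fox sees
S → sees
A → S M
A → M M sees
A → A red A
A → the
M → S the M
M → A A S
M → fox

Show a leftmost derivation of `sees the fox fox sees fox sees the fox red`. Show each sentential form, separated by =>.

S => M red => S the M red => A fox sees the M red => M M sees fox sees the M red => S the M M sees fox sees the M red => sees the M M sees fox sees the M red => sees the fox M sees fox sees the M red => sees the fox fox sees fox sees the M red => sees the fox fox sees fox sees the fox red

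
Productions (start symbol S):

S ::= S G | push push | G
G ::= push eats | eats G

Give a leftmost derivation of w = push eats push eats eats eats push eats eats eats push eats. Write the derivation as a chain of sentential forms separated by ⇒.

S ⇒ S G ⇒ S G G ⇒ S G G G ⇒ G G G G ⇒ push eats G G G ⇒ push eats push eats G G ⇒ push eats push eats eats G G ⇒ push eats push eats eats eats G G ⇒ push eats push eats eats eats push eats G ⇒ push eats push eats eats eats push eats eats G ⇒ push eats push eats eats eats push eats eats eats G ⇒ push eats push eats eats eats push eats eats eats push eats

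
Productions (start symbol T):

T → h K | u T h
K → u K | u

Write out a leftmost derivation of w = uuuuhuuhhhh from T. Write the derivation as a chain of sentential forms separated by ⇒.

T ⇒ uTh   [T → u T h]
uTh ⇒ uuThh   [T → u T h]
uuThh ⇒ uuuThhh   [T → u T h]
uuuThhh ⇒ uuuuThhhh   [T → u T h]
uuuuThhhh ⇒ uuuuhKhhhh   [T → h K]
uuuuhKhhhh ⇒ uuuuhuKhhhh   [K → u K]
uuuuhuKhhhh ⇒ uuuuhuuhhhh   [K → u]

T⇒uTh⇒uuThh⇒uuuThhh⇒uuuuThhhh⇒uuuuhKhhhh⇒uuuuhuKhhhh⇒uuuuhuuhhhh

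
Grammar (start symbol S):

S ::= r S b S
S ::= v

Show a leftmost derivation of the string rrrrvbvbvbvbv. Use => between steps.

S=>rSbS=>rrSbSbS=>rrrSbSbSbS=>rrrrSbSbSbSbS=>rrrrvbSbSbSbS=>rrrrvbvbSbSbS=>rrrrvbvbvbSbS=>rrrrvbvbvbvbS=>rrrrvbvbvbvbv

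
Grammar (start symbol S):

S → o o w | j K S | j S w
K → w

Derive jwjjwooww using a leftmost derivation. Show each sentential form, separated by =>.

S=>jKS=>jwS=>jwjSw=>jwjjKSw=>jwjjwSw=>jwjjwooww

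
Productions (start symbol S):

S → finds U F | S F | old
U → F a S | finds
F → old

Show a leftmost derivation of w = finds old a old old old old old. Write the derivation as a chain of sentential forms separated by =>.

S => S F => S F F => finds U F F F => finds F a S F F F => finds old a S F F F => finds old a S F F F F => finds old a old F F F F => finds old a old old F F F => finds old a old old old F F => finds old a old old old old F => finds old a old old old old old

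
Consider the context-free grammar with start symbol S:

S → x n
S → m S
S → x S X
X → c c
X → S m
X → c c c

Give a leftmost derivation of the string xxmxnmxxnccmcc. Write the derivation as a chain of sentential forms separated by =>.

S=>xSX=>xxSXX=>xxmSXX=>xxmxnXX=>xxmxnSmX=>xxmxnmSmX=>xxmxnmxSXmX=>xxmxnmxxnXmX=>xxmxnmxxnccmX=>xxmxnmxxnccmcc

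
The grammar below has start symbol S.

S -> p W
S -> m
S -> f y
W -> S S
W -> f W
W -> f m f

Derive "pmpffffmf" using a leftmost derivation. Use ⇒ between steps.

S ⇒ pW ⇒ pSS ⇒ pmS ⇒ pmpW ⇒ pmpfW ⇒ pmpffW ⇒ pmpfffW ⇒ pmpffffmf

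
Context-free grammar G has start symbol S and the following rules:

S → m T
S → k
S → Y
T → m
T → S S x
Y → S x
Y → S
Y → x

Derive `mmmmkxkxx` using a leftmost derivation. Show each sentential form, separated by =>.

S => Y   [S → Y]
Y => Sx   [Y → S x]
Sx => mTx   [S → m T]
mTx => mSSxx   [T → S S x]
mSSxx => mmTSxx   [S → m T]
mmTSxx => mmSSxSxx   [T → S S x]
mmSSxSxx => mmmTSxSxx   [S → m T]
mmmTSxSxx => mmmmSxSxx   [T → m]
mmmmSxSxx => mmmmkxSxx   [S → k]
mmmmkxSxx => mmmmkxkxx   [S → k]

S => Y => Sx => mTx => mSSxx => mmTSxx => mmSSxSxx => mmmTSxSxx => mmmmSxSxx => mmmmkxSxx => mmmmkxkxx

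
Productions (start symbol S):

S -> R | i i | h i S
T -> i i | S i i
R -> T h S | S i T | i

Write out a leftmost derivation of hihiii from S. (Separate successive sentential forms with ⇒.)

S⇒hiS⇒hihiS⇒hihiii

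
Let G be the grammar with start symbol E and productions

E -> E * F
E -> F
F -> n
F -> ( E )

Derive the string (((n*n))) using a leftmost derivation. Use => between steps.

E=>F=>(E)=>(F)=>((E))=>((F))=>(((E)))=>(((E*F)))=>(((F*F)))=>(((n*F)))=>(((n*n)))

E => F   [E -> F]
F => (E)   [F -> ( E )]
(E) => (F)   [E -> F]
(F) => ((E))   [F -> ( E )]
((E)) => ((F))   [E -> F]
((F)) => (((E)))   [F -> ( E )]
(((E))) => (((E*F)))   [E -> E * F]
(((E*F))) => (((F*F)))   [E -> F]
(((F*F))) => (((n*F)))   [F -> n]
(((n*F))) => (((n*n)))   [F -> n]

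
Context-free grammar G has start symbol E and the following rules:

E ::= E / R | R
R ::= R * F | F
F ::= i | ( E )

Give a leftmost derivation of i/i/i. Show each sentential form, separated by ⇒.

E ⇒ E/R ⇒ E/R/R ⇒ R/R/R ⇒ F/R/R ⇒ i/R/R ⇒ i/F/R ⇒ i/i/R ⇒ i/i/F ⇒ i/i/i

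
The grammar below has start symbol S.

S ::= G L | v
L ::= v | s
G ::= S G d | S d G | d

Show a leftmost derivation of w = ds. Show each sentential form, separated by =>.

S => GL => dL => ds

S => GL   [S ::= G L]
GL => dL   [G ::= d]
dL => ds   [L ::= s]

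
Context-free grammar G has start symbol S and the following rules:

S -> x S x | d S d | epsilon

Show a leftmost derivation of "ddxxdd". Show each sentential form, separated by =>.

S => dSd => ddSdd => ddxSxdd => ddxxdd

S => dSd   [S -> d S d]
dSd => ddSdd   [S -> d S d]
ddSdd => ddxSxdd   [S -> x S x]
ddxSxdd => ddxxdd   [S -> epsilon]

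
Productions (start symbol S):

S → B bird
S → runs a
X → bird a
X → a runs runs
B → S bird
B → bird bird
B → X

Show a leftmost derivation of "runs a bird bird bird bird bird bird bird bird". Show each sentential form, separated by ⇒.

S ⇒ B bird ⇒ S bird bird ⇒ B bird bird bird ⇒ S bird bird bird bird ⇒ B bird bird bird bird bird ⇒ S bird bird bird bird bird bird ⇒ B bird bird bird bird bird bird bird ⇒ S bird bird bird bird bird bird bird bird ⇒ runs a bird bird bird bird bird bird bird bird

S ⇒ B bird   [S → B bird]
B bird ⇒ S bird bird   [B → S bird]
S bird bird ⇒ B bird bird bird   [S → B bird]
B bird bird bird ⇒ S bird bird bird bird   [B → S bird]
S bird bird bird bird ⇒ B bird bird bird bird bird   [S → B bird]
B bird bird bird bird bird ⇒ S bird bird bird bird bird bird   [B → S bird]
S bird bird bird bird bird bird ⇒ B bird bird bird bird bird bird bird   [S → B bird]
B bird bird bird bird bird bird bird ⇒ S bird bird bird bird bird bird bird bird   [B → S bird]
S bird bird bird bird bird bird bird bird ⇒ runs a bird bird bird bird bird bird bird bird   [S → runs a]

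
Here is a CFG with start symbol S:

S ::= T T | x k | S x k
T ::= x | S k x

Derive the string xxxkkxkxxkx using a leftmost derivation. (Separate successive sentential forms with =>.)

S => TT => xT => xSkx => xTTkx => xSkxTkx => xTTkxTkx => xxTkxTkx => xxSkxkxTkx => xxxkkxkxTkx => xxxkkxkxxkx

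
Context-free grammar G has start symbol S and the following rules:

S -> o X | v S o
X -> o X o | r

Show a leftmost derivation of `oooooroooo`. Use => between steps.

S => oX => ooXo => oooXoo => ooooXooo => oooooXoooo => oooooroooo

S => oX   [S -> o X]
oX => ooXo   [X -> o X o]
ooXo => oooXoo   [X -> o X o]
oooXoo => ooooXooo   [X -> o X o]
ooooXooo => oooooXoooo   [X -> o X o]
oooooXoooo => oooooroooo   [X -> r]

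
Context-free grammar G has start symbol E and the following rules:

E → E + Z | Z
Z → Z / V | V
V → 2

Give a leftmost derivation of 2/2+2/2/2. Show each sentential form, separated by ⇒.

E ⇒ E+Z   [E → E + Z]
E+Z ⇒ Z+Z   [E → Z]
Z+Z ⇒ Z/V+Z   [Z → Z / V]
Z/V+Z ⇒ V/V+Z   [Z → V]
V/V+Z ⇒ 2/V+Z   [V → 2]
2/V+Z ⇒ 2/2+Z   [V → 2]
2/2+Z ⇒ 2/2+Z/V   [Z → Z / V]
2/2+Z/V ⇒ 2/2+Z/V/V   [Z → Z / V]
2/2+Z/V/V ⇒ 2/2+V/V/V   [Z → V]
2/2+V/V/V ⇒ 2/2+2/V/V   [V → 2]
2/2+2/V/V ⇒ 2/2+2/2/V   [V → 2]
2/2+2/2/V ⇒ 2/2+2/2/2   [V → 2]

E⇒E+Z⇒Z+Z⇒Z/V+Z⇒V/V+Z⇒2/V+Z⇒2/2+Z⇒2/2+Z/V⇒2/2+Z/V/V⇒2/2+V/V/V⇒2/2+2/V/V⇒2/2+2/2/V⇒2/2+2/2/2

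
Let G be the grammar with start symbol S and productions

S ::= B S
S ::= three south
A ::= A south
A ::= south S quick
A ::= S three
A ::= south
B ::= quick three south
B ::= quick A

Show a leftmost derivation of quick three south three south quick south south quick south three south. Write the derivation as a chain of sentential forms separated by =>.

S => B S => quick A S => quick A south S => quick S three south S => quick three south three south S => quick three south three south B S => quick three south three south quick A S => quick three south three south quick A south S => quick three south three south quick south south S => quick three south three south quick south south B S => quick three south three south quick south south quick A S => quick three south three south quick south south quick south S => quick three south three south quick south south quick south three south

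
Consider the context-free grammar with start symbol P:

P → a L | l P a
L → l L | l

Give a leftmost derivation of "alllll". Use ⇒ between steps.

P⇒aL⇒alL⇒allL⇒alllL⇒allllL⇒alllll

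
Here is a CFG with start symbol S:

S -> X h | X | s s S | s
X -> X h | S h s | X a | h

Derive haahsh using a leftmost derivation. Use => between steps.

S => Xh => Shsh => Xhsh => Xahsh => Xaahsh => haahsh

S => Xh   [S -> X h]
Xh => Shsh   [X -> S h s]
Shsh => Xhsh   [S -> X]
Xhsh => Xahsh   [X -> X a]
Xahsh => Xaahsh   [X -> X a]
Xaahsh => haahsh   [X -> h]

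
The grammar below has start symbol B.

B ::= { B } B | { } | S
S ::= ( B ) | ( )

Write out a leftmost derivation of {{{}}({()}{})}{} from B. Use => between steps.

B => {B}B => {{B}B}B => {{{}}B}B => {{{}}S}B => {{{}}(B)}B => {{{}}({B}B)}B => {{{}}({S}B)}B => {{{}}({()}B)}B => {{{}}({()}{})}B => {{{}}({()}{})}{}

B => {B}B   [B ::= { B } B]
{B}B => {{B}B}B   [B ::= { B } B]
{{B}B}B => {{{}}B}B   [B ::= { }]
{{{}}B}B => {{{}}S}B   [B ::= S]
{{{}}S}B => {{{}}(B)}B   [S ::= ( B )]
{{{}}(B)}B => {{{}}({B}B)}B   [B ::= { B } B]
{{{}}({B}B)}B => {{{}}({S}B)}B   [B ::= S]
{{{}}({S}B)}B => {{{}}({()}B)}B   [S ::= ( )]
{{{}}({()}B)}B => {{{}}({()}{})}B   [B ::= { }]
{{{}}({()}{})}B => {{{}}({()}{})}{}   [B ::= { }]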